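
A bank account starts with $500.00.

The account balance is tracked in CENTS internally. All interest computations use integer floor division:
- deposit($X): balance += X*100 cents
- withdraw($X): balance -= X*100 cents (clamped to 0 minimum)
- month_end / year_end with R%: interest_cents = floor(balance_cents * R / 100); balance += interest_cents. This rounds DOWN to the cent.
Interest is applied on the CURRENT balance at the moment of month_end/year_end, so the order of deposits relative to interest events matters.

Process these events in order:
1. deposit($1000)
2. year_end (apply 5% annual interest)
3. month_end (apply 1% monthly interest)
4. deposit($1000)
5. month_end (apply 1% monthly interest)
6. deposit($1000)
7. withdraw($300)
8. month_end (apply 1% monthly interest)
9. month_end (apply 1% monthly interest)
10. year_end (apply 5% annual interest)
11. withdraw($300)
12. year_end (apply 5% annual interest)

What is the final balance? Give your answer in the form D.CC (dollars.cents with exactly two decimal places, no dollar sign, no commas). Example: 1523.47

After 1 (deposit($1000)): balance=$1500.00 total_interest=$0.00
After 2 (year_end (apply 5% annual interest)): balance=$1575.00 total_interest=$75.00
After 3 (month_end (apply 1% monthly interest)): balance=$1590.75 total_interest=$90.75
After 4 (deposit($1000)): balance=$2590.75 total_interest=$90.75
After 5 (month_end (apply 1% monthly interest)): balance=$2616.65 total_interest=$116.65
After 6 (deposit($1000)): balance=$3616.65 total_interest=$116.65
After 7 (withdraw($300)): balance=$3316.65 total_interest=$116.65
After 8 (month_end (apply 1% monthly interest)): balance=$3349.81 total_interest=$149.81
After 9 (month_end (apply 1% monthly interest)): balance=$3383.30 total_interest=$183.30
After 10 (year_end (apply 5% annual interest)): balance=$3552.46 total_interest=$352.46
After 11 (withdraw($300)): balance=$3252.46 total_interest=$352.46
After 12 (year_end (apply 5% annual interest)): balance=$3415.08 total_interest=$515.08

Answer: 3415.08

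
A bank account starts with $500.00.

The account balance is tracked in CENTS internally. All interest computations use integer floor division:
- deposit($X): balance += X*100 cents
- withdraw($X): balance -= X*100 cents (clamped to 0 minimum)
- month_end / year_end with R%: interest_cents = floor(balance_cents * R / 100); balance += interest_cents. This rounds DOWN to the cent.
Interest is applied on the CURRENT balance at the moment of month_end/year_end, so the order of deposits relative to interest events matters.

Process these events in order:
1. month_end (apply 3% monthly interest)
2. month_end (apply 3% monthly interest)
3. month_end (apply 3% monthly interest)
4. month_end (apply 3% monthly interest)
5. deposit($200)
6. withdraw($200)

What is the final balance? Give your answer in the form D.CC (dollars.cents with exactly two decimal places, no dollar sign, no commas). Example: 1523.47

Answer: 562.75

Derivation:
After 1 (month_end (apply 3% monthly interest)): balance=$515.00 total_interest=$15.00
After 2 (month_end (apply 3% monthly interest)): balance=$530.45 total_interest=$30.45
After 3 (month_end (apply 3% monthly interest)): balance=$546.36 total_interest=$46.36
After 4 (month_end (apply 3% monthly interest)): balance=$562.75 total_interest=$62.75
After 5 (deposit($200)): balance=$762.75 total_interest=$62.75
After 6 (withdraw($200)): balance=$562.75 total_interest=$62.75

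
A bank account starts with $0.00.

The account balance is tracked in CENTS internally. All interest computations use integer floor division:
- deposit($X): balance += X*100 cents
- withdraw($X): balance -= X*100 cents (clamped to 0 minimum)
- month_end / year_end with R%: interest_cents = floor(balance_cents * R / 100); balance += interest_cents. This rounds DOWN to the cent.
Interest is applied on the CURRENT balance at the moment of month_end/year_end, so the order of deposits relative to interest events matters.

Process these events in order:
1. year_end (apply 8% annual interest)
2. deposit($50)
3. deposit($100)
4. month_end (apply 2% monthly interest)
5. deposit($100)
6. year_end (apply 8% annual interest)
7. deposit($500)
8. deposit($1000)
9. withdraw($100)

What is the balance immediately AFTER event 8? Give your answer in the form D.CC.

After 1 (year_end (apply 8% annual interest)): balance=$0.00 total_interest=$0.00
After 2 (deposit($50)): balance=$50.00 total_interest=$0.00
After 3 (deposit($100)): balance=$150.00 total_interest=$0.00
After 4 (month_end (apply 2% monthly interest)): balance=$153.00 total_interest=$3.00
After 5 (deposit($100)): balance=$253.00 total_interest=$3.00
After 6 (year_end (apply 8% annual interest)): balance=$273.24 total_interest=$23.24
After 7 (deposit($500)): balance=$773.24 total_interest=$23.24
After 8 (deposit($1000)): balance=$1773.24 total_interest=$23.24

Answer: 1773.24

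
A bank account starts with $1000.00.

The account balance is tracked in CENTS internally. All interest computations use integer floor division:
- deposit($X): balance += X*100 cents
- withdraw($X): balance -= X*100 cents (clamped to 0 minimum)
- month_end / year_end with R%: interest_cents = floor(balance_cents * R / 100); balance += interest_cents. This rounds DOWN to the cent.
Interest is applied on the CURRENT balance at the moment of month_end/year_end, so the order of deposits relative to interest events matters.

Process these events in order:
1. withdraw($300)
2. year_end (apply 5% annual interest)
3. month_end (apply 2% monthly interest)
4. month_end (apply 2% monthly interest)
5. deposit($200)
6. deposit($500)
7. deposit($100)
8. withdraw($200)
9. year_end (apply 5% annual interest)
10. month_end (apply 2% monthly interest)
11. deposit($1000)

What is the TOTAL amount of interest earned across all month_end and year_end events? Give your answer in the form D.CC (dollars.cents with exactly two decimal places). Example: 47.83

Answer: 161.57

Derivation:
After 1 (withdraw($300)): balance=$700.00 total_interest=$0.00
After 2 (year_end (apply 5% annual interest)): balance=$735.00 total_interest=$35.00
After 3 (month_end (apply 2% monthly interest)): balance=$749.70 total_interest=$49.70
After 4 (month_end (apply 2% monthly interest)): balance=$764.69 total_interest=$64.69
After 5 (deposit($200)): balance=$964.69 total_interest=$64.69
After 6 (deposit($500)): balance=$1464.69 total_interest=$64.69
After 7 (deposit($100)): balance=$1564.69 total_interest=$64.69
After 8 (withdraw($200)): balance=$1364.69 total_interest=$64.69
After 9 (year_end (apply 5% annual interest)): balance=$1432.92 total_interest=$132.92
After 10 (month_end (apply 2% monthly interest)): balance=$1461.57 total_interest=$161.57
After 11 (deposit($1000)): balance=$2461.57 total_interest=$161.57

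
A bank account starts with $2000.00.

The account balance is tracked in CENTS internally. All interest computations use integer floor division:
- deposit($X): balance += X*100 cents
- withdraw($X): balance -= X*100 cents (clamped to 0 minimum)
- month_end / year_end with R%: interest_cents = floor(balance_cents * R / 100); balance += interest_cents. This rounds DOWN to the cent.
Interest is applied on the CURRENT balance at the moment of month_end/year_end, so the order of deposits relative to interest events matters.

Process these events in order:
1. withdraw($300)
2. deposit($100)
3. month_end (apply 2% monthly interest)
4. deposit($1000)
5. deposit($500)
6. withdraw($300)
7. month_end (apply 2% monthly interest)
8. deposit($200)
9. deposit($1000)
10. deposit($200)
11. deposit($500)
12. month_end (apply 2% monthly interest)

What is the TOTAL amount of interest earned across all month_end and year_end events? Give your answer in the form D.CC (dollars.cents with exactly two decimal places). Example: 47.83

After 1 (withdraw($300)): balance=$1700.00 total_interest=$0.00
After 2 (deposit($100)): balance=$1800.00 total_interest=$0.00
After 3 (month_end (apply 2% monthly interest)): balance=$1836.00 total_interest=$36.00
After 4 (deposit($1000)): balance=$2836.00 total_interest=$36.00
After 5 (deposit($500)): balance=$3336.00 total_interest=$36.00
After 6 (withdraw($300)): balance=$3036.00 total_interest=$36.00
After 7 (month_end (apply 2% monthly interest)): balance=$3096.72 total_interest=$96.72
After 8 (deposit($200)): balance=$3296.72 total_interest=$96.72
After 9 (deposit($1000)): balance=$4296.72 total_interest=$96.72
After 10 (deposit($200)): balance=$4496.72 total_interest=$96.72
After 11 (deposit($500)): balance=$4996.72 total_interest=$96.72
After 12 (month_end (apply 2% monthly interest)): balance=$5096.65 total_interest=$196.65

Answer: 196.65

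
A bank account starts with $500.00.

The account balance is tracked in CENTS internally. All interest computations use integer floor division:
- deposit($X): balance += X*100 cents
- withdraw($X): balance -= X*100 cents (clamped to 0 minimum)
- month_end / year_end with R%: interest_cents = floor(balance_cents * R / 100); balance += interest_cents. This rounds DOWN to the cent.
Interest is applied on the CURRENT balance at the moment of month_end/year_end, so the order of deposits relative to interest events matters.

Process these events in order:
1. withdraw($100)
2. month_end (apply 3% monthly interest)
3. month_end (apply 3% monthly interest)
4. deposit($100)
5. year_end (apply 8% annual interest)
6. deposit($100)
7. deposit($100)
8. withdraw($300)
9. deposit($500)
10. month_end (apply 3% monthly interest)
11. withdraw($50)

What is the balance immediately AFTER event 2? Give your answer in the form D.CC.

Answer: 412.00

Derivation:
After 1 (withdraw($100)): balance=$400.00 total_interest=$0.00
After 2 (month_end (apply 3% monthly interest)): balance=$412.00 total_interest=$12.00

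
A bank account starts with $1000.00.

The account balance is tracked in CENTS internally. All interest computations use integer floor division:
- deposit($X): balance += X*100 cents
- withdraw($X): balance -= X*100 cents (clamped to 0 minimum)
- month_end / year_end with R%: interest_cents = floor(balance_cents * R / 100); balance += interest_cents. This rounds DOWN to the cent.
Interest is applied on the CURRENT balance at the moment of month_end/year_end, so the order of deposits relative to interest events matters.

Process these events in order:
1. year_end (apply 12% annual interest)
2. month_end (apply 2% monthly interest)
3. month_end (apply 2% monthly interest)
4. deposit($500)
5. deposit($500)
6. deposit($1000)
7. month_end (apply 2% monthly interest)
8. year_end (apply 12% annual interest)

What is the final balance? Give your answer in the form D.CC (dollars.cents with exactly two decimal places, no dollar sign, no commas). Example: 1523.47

After 1 (year_end (apply 12% annual interest)): balance=$1120.00 total_interest=$120.00
After 2 (month_end (apply 2% monthly interest)): balance=$1142.40 total_interest=$142.40
After 3 (month_end (apply 2% monthly interest)): balance=$1165.24 total_interest=$165.24
After 4 (deposit($500)): balance=$1665.24 total_interest=$165.24
After 5 (deposit($500)): balance=$2165.24 total_interest=$165.24
After 6 (deposit($1000)): balance=$3165.24 total_interest=$165.24
After 7 (month_end (apply 2% monthly interest)): balance=$3228.54 total_interest=$228.54
After 8 (year_end (apply 12% annual interest)): balance=$3615.96 total_interest=$615.96

Answer: 3615.96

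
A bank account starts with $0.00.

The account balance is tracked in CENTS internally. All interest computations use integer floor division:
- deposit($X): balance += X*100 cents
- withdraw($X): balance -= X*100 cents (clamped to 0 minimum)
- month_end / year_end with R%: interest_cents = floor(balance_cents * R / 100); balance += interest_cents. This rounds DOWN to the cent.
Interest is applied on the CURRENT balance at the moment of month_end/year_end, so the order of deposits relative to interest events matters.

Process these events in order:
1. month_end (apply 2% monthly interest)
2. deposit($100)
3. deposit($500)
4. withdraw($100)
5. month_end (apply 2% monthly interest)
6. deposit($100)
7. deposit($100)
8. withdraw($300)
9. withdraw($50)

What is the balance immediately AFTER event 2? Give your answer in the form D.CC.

After 1 (month_end (apply 2% monthly interest)): balance=$0.00 total_interest=$0.00
After 2 (deposit($100)): balance=$100.00 total_interest=$0.00

Answer: 100.00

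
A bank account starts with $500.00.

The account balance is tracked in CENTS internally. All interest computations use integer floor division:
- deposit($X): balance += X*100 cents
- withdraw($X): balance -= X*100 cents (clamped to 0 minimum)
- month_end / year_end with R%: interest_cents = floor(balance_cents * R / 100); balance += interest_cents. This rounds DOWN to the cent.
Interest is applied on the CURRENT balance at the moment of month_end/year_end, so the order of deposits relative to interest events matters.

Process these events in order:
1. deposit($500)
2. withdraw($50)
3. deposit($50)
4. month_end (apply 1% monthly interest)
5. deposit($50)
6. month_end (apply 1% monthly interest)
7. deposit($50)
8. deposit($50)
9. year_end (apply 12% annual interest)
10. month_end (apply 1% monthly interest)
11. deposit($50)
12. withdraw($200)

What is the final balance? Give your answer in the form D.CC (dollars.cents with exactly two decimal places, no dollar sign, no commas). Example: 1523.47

After 1 (deposit($500)): balance=$1000.00 total_interest=$0.00
After 2 (withdraw($50)): balance=$950.00 total_interest=$0.00
After 3 (deposit($50)): balance=$1000.00 total_interest=$0.00
After 4 (month_end (apply 1% monthly interest)): balance=$1010.00 total_interest=$10.00
After 5 (deposit($50)): balance=$1060.00 total_interest=$10.00
After 6 (month_end (apply 1% monthly interest)): balance=$1070.60 total_interest=$20.60
After 7 (deposit($50)): balance=$1120.60 total_interest=$20.60
After 8 (deposit($50)): balance=$1170.60 total_interest=$20.60
After 9 (year_end (apply 12% annual interest)): balance=$1311.07 total_interest=$161.07
After 10 (month_end (apply 1% monthly interest)): balance=$1324.18 total_interest=$174.18
After 11 (deposit($50)): balance=$1374.18 total_interest=$174.18
After 12 (withdraw($200)): balance=$1174.18 total_interest=$174.18

Answer: 1174.18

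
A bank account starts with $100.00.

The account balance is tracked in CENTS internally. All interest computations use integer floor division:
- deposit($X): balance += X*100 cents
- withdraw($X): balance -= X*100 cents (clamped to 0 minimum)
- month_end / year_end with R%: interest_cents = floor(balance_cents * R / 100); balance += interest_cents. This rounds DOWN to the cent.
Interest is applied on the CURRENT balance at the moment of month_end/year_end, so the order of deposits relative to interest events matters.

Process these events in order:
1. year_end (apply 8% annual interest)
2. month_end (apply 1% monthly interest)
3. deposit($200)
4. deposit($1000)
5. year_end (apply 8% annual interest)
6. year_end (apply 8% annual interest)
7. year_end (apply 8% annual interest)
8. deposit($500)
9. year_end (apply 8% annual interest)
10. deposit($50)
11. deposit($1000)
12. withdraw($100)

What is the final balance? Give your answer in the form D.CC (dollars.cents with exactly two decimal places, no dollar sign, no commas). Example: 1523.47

Answer: 3270.97

Derivation:
After 1 (year_end (apply 8% annual interest)): balance=$108.00 total_interest=$8.00
After 2 (month_end (apply 1% monthly interest)): balance=$109.08 total_interest=$9.08
After 3 (deposit($200)): balance=$309.08 total_interest=$9.08
After 4 (deposit($1000)): balance=$1309.08 total_interest=$9.08
After 5 (year_end (apply 8% annual interest)): balance=$1413.80 total_interest=$113.80
After 6 (year_end (apply 8% annual interest)): balance=$1526.90 total_interest=$226.90
After 7 (year_end (apply 8% annual interest)): balance=$1649.05 total_interest=$349.05
After 8 (deposit($500)): balance=$2149.05 total_interest=$349.05
After 9 (year_end (apply 8% annual interest)): balance=$2320.97 total_interest=$520.97
After 10 (deposit($50)): balance=$2370.97 total_interest=$520.97
After 11 (deposit($1000)): balance=$3370.97 total_interest=$520.97
After 12 (withdraw($100)): balance=$3270.97 total_interest=$520.97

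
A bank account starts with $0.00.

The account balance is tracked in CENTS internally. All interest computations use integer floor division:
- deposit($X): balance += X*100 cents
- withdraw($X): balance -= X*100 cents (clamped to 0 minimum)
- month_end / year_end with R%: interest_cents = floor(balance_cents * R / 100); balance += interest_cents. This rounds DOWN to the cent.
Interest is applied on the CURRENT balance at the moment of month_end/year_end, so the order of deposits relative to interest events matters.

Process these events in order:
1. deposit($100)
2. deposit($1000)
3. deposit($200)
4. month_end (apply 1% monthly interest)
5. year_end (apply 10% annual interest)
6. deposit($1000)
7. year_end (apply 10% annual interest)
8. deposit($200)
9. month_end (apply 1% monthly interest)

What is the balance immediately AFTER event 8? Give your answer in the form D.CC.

After 1 (deposit($100)): balance=$100.00 total_interest=$0.00
After 2 (deposit($1000)): balance=$1100.00 total_interest=$0.00
After 3 (deposit($200)): balance=$1300.00 total_interest=$0.00
After 4 (month_end (apply 1% monthly interest)): balance=$1313.00 total_interest=$13.00
After 5 (year_end (apply 10% annual interest)): balance=$1444.30 total_interest=$144.30
After 6 (deposit($1000)): balance=$2444.30 total_interest=$144.30
After 7 (year_end (apply 10% annual interest)): balance=$2688.73 total_interest=$388.73
After 8 (deposit($200)): balance=$2888.73 total_interest=$388.73

Answer: 2888.73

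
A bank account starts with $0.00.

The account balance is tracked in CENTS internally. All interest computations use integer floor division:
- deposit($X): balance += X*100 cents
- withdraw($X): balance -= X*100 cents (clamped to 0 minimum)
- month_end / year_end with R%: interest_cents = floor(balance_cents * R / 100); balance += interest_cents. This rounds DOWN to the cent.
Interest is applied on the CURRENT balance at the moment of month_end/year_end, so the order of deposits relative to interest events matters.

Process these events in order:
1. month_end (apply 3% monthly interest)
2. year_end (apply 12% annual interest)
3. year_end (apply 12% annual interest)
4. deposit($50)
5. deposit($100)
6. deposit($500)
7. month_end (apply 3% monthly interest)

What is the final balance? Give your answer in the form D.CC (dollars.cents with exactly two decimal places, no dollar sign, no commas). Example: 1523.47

Answer: 669.50

Derivation:
After 1 (month_end (apply 3% monthly interest)): balance=$0.00 total_interest=$0.00
After 2 (year_end (apply 12% annual interest)): balance=$0.00 total_interest=$0.00
After 3 (year_end (apply 12% annual interest)): balance=$0.00 total_interest=$0.00
After 4 (deposit($50)): balance=$50.00 total_interest=$0.00
After 5 (deposit($100)): balance=$150.00 total_interest=$0.00
After 6 (deposit($500)): balance=$650.00 total_interest=$0.00
After 7 (month_end (apply 3% monthly interest)): balance=$669.50 total_interest=$19.50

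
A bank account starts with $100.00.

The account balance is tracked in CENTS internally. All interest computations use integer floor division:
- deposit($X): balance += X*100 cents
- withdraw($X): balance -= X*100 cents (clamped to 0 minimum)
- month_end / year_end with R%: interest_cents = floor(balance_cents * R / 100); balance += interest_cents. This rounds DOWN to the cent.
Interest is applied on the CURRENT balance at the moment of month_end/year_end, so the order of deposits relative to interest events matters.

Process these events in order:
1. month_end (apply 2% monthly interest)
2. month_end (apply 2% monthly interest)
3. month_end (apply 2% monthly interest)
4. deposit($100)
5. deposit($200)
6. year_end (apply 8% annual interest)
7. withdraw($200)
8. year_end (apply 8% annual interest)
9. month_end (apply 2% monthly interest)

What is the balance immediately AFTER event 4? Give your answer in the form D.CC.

After 1 (month_end (apply 2% monthly interest)): balance=$102.00 total_interest=$2.00
After 2 (month_end (apply 2% monthly interest)): balance=$104.04 total_interest=$4.04
After 3 (month_end (apply 2% monthly interest)): balance=$106.12 total_interest=$6.12
After 4 (deposit($100)): balance=$206.12 total_interest=$6.12

Answer: 206.12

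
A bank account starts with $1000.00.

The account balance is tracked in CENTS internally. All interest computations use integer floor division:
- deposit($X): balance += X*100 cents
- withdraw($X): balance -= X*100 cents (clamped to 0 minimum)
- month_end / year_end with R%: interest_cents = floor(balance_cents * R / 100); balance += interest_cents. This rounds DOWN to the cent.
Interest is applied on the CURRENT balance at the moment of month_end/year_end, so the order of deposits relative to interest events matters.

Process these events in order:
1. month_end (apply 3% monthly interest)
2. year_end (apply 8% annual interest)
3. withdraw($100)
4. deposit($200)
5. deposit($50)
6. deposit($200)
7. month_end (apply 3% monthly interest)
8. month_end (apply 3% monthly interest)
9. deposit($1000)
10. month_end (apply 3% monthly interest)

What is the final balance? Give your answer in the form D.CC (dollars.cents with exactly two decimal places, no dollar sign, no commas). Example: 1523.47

After 1 (month_end (apply 3% monthly interest)): balance=$1030.00 total_interest=$30.00
After 2 (year_end (apply 8% annual interest)): balance=$1112.40 total_interest=$112.40
After 3 (withdraw($100)): balance=$1012.40 total_interest=$112.40
After 4 (deposit($200)): balance=$1212.40 total_interest=$112.40
After 5 (deposit($50)): balance=$1262.40 total_interest=$112.40
After 6 (deposit($200)): balance=$1462.40 total_interest=$112.40
After 7 (month_end (apply 3% monthly interest)): balance=$1506.27 total_interest=$156.27
After 8 (month_end (apply 3% monthly interest)): balance=$1551.45 total_interest=$201.45
After 9 (deposit($1000)): balance=$2551.45 total_interest=$201.45
After 10 (month_end (apply 3% monthly interest)): balance=$2627.99 total_interest=$277.99

Answer: 2627.99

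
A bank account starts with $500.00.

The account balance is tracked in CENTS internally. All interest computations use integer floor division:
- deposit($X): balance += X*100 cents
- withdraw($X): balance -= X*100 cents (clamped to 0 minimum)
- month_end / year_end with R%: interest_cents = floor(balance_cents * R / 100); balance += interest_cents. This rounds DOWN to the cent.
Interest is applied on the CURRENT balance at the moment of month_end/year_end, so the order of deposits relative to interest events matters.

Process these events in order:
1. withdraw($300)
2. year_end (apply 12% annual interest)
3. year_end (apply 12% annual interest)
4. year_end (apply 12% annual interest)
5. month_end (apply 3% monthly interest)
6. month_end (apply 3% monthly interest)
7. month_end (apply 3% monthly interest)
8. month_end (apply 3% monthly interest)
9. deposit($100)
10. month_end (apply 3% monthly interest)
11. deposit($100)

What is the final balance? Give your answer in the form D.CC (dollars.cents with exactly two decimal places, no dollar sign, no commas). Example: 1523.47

Answer: 528.71

Derivation:
After 1 (withdraw($300)): balance=$200.00 total_interest=$0.00
After 2 (year_end (apply 12% annual interest)): balance=$224.00 total_interest=$24.00
After 3 (year_end (apply 12% annual interest)): balance=$250.88 total_interest=$50.88
After 4 (year_end (apply 12% annual interest)): balance=$280.98 total_interest=$80.98
After 5 (month_end (apply 3% monthly interest)): balance=$289.40 total_interest=$89.40
After 6 (month_end (apply 3% monthly interest)): balance=$298.08 total_interest=$98.08
After 7 (month_end (apply 3% monthly interest)): balance=$307.02 total_interest=$107.02
After 8 (month_end (apply 3% monthly interest)): balance=$316.23 total_interest=$116.23
After 9 (deposit($100)): balance=$416.23 total_interest=$116.23
After 10 (month_end (apply 3% monthly interest)): balance=$428.71 total_interest=$128.71
After 11 (deposit($100)): balance=$528.71 total_interest=$128.71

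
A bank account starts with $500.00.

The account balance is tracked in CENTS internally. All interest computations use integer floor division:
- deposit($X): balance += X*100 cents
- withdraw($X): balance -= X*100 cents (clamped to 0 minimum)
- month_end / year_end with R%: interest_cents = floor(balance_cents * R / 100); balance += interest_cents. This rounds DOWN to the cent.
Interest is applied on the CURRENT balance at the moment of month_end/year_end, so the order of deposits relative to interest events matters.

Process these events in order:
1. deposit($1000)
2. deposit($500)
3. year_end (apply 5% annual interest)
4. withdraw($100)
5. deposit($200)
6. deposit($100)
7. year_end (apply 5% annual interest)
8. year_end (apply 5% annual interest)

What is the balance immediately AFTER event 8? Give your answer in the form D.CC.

Answer: 2535.75

Derivation:
After 1 (deposit($1000)): balance=$1500.00 total_interest=$0.00
After 2 (deposit($500)): balance=$2000.00 total_interest=$0.00
After 3 (year_end (apply 5% annual interest)): balance=$2100.00 total_interest=$100.00
After 4 (withdraw($100)): balance=$2000.00 total_interest=$100.00
After 5 (deposit($200)): balance=$2200.00 total_interest=$100.00
After 6 (deposit($100)): balance=$2300.00 total_interest=$100.00
After 7 (year_end (apply 5% annual interest)): balance=$2415.00 total_interest=$215.00
After 8 (year_end (apply 5% annual interest)): balance=$2535.75 total_interest=$335.75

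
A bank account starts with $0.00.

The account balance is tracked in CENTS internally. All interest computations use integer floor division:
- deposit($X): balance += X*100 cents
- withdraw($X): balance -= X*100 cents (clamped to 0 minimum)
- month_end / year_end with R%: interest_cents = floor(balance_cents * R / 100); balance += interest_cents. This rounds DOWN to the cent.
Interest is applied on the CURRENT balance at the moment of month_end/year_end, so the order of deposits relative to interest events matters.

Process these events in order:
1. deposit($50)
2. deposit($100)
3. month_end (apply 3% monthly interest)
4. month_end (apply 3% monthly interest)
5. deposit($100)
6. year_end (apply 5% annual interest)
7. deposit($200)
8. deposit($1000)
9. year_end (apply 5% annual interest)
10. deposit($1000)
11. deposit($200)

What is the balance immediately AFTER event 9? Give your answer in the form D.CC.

Answer: 1545.68

Derivation:
After 1 (deposit($50)): balance=$50.00 total_interest=$0.00
After 2 (deposit($100)): balance=$150.00 total_interest=$0.00
After 3 (month_end (apply 3% monthly interest)): balance=$154.50 total_interest=$4.50
After 4 (month_end (apply 3% monthly interest)): balance=$159.13 total_interest=$9.13
After 5 (deposit($100)): balance=$259.13 total_interest=$9.13
After 6 (year_end (apply 5% annual interest)): balance=$272.08 total_interest=$22.08
After 7 (deposit($200)): balance=$472.08 total_interest=$22.08
After 8 (deposit($1000)): balance=$1472.08 total_interest=$22.08
After 9 (year_end (apply 5% annual interest)): balance=$1545.68 total_interest=$95.68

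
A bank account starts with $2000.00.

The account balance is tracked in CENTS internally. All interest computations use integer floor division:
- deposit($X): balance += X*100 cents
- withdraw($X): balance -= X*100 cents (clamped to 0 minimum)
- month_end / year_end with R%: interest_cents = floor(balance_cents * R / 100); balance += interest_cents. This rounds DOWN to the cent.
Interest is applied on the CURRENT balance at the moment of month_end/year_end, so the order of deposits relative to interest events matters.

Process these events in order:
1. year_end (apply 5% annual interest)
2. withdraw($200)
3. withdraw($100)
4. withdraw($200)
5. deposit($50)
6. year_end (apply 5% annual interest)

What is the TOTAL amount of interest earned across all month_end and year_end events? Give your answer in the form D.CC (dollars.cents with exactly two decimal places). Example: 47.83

Answer: 182.50

Derivation:
After 1 (year_end (apply 5% annual interest)): balance=$2100.00 total_interest=$100.00
After 2 (withdraw($200)): balance=$1900.00 total_interest=$100.00
After 3 (withdraw($100)): balance=$1800.00 total_interest=$100.00
After 4 (withdraw($200)): balance=$1600.00 total_interest=$100.00
After 5 (deposit($50)): balance=$1650.00 total_interest=$100.00
After 6 (year_end (apply 5% annual interest)): balance=$1732.50 total_interest=$182.50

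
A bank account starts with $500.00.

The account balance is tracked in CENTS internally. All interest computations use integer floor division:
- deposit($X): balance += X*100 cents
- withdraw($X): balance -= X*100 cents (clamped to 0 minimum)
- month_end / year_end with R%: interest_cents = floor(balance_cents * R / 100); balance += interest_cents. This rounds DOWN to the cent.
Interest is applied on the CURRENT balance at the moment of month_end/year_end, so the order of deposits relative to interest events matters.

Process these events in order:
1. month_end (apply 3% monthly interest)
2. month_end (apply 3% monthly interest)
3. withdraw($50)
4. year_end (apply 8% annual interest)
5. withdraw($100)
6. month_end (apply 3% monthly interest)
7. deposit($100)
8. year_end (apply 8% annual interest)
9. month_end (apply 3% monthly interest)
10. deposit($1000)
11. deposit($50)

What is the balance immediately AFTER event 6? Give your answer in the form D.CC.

Answer: 431.44

Derivation:
After 1 (month_end (apply 3% monthly interest)): balance=$515.00 total_interest=$15.00
After 2 (month_end (apply 3% monthly interest)): balance=$530.45 total_interest=$30.45
After 3 (withdraw($50)): balance=$480.45 total_interest=$30.45
After 4 (year_end (apply 8% annual interest)): balance=$518.88 total_interest=$68.88
After 5 (withdraw($100)): balance=$418.88 total_interest=$68.88
After 6 (month_end (apply 3% monthly interest)): balance=$431.44 total_interest=$81.44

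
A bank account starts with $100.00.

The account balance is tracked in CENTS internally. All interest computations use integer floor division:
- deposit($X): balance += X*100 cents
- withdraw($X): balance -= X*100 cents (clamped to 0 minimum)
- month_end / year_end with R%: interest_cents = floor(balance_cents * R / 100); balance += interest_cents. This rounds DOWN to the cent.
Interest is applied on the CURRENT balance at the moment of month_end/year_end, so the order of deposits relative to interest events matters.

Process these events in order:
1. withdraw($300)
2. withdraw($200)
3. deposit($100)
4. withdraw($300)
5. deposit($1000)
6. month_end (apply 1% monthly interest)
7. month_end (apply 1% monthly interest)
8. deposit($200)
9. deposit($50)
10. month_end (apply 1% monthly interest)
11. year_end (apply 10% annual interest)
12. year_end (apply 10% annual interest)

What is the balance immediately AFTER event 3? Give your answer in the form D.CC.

Answer: 100.00

Derivation:
After 1 (withdraw($300)): balance=$0.00 total_interest=$0.00
After 2 (withdraw($200)): balance=$0.00 total_interest=$0.00
After 3 (deposit($100)): balance=$100.00 total_interest=$0.00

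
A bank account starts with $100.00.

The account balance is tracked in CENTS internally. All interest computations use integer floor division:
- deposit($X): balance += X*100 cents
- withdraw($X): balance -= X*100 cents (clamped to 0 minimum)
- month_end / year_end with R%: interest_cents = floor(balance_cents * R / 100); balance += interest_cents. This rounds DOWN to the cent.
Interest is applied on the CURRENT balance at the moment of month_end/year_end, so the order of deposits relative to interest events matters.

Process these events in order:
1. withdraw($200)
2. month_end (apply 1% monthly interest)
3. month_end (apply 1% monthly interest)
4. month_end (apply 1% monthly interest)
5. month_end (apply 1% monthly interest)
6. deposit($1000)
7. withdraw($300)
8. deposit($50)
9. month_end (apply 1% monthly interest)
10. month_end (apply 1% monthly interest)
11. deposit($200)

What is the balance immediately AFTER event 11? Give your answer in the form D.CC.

After 1 (withdraw($200)): balance=$0.00 total_interest=$0.00
After 2 (month_end (apply 1% monthly interest)): balance=$0.00 total_interest=$0.00
After 3 (month_end (apply 1% monthly interest)): balance=$0.00 total_interest=$0.00
After 4 (month_end (apply 1% monthly interest)): balance=$0.00 total_interest=$0.00
After 5 (month_end (apply 1% monthly interest)): balance=$0.00 total_interest=$0.00
After 6 (deposit($1000)): balance=$1000.00 total_interest=$0.00
After 7 (withdraw($300)): balance=$700.00 total_interest=$0.00
After 8 (deposit($50)): balance=$750.00 total_interest=$0.00
After 9 (month_end (apply 1% monthly interest)): balance=$757.50 total_interest=$7.50
After 10 (month_end (apply 1% monthly interest)): balance=$765.07 total_interest=$15.07
After 11 (deposit($200)): balance=$965.07 total_interest=$15.07

Answer: 965.07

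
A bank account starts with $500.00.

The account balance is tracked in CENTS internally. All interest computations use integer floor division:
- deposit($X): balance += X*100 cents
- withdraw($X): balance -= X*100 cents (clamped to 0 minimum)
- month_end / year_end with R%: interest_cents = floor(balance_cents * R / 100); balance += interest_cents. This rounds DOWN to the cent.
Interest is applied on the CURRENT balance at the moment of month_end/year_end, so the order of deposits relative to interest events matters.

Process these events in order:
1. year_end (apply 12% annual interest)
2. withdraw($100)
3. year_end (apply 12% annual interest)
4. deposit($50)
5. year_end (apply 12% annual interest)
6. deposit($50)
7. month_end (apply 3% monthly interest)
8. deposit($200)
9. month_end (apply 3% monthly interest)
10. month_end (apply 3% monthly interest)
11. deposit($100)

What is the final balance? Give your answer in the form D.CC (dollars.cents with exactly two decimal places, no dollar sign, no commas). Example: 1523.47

After 1 (year_end (apply 12% annual interest)): balance=$560.00 total_interest=$60.00
After 2 (withdraw($100)): balance=$460.00 total_interest=$60.00
After 3 (year_end (apply 12% annual interest)): balance=$515.20 total_interest=$115.20
After 4 (deposit($50)): balance=$565.20 total_interest=$115.20
After 5 (year_end (apply 12% annual interest)): balance=$633.02 total_interest=$183.02
After 6 (deposit($50)): balance=$683.02 total_interest=$183.02
After 7 (month_end (apply 3% monthly interest)): balance=$703.51 total_interest=$203.51
After 8 (deposit($200)): balance=$903.51 total_interest=$203.51
After 9 (month_end (apply 3% monthly interest)): balance=$930.61 total_interest=$230.61
After 10 (month_end (apply 3% monthly interest)): balance=$958.52 total_interest=$258.52
After 11 (deposit($100)): balance=$1058.52 total_interest=$258.52

Answer: 1058.52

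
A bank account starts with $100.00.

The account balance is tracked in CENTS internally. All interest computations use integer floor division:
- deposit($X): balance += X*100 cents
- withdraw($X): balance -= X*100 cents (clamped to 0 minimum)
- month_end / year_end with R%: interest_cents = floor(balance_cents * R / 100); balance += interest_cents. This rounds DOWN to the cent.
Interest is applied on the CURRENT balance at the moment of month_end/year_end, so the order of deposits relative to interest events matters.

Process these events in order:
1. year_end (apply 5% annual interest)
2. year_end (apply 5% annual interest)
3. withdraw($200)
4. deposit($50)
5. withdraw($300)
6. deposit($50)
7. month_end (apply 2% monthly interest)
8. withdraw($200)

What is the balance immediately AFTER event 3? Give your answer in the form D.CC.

Answer: 0.00

Derivation:
After 1 (year_end (apply 5% annual interest)): balance=$105.00 total_interest=$5.00
After 2 (year_end (apply 5% annual interest)): balance=$110.25 total_interest=$10.25
After 3 (withdraw($200)): balance=$0.00 total_interest=$10.25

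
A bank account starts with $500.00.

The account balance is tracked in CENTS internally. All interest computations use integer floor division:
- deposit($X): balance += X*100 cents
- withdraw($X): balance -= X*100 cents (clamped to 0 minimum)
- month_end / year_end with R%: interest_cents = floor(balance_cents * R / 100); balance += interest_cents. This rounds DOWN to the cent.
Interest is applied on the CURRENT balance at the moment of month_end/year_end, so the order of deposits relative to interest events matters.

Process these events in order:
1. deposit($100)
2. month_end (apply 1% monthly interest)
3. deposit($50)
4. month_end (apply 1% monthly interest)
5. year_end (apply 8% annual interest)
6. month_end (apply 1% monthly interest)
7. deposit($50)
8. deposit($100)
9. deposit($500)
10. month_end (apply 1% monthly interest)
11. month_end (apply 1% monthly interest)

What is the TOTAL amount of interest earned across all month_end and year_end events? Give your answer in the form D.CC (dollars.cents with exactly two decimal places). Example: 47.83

After 1 (deposit($100)): balance=$600.00 total_interest=$0.00
After 2 (month_end (apply 1% monthly interest)): balance=$606.00 total_interest=$6.00
After 3 (deposit($50)): balance=$656.00 total_interest=$6.00
After 4 (month_end (apply 1% monthly interest)): balance=$662.56 total_interest=$12.56
After 5 (year_end (apply 8% annual interest)): balance=$715.56 total_interest=$65.56
After 6 (month_end (apply 1% monthly interest)): balance=$722.71 total_interest=$72.71
After 7 (deposit($50)): balance=$772.71 total_interest=$72.71
After 8 (deposit($100)): balance=$872.71 total_interest=$72.71
After 9 (deposit($500)): balance=$1372.71 total_interest=$72.71
After 10 (month_end (apply 1% monthly interest)): balance=$1386.43 total_interest=$86.43
After 11 (month_end (apply 1% monthly interest)): balance=$1400.29 total_interest=$100.29

Answer: 100.29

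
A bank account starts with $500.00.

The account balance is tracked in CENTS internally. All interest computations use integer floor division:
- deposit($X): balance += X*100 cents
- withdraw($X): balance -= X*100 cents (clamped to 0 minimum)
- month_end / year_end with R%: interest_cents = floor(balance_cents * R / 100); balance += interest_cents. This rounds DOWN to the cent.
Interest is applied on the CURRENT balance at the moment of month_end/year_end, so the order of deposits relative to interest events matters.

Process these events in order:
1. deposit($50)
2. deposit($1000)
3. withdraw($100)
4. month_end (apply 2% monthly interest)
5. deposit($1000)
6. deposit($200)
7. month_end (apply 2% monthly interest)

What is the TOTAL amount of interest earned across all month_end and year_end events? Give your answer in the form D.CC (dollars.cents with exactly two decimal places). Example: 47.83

After 1 (deposit($50)): balance=$550.00 total_interest=$0.00
After 2 (deposit($1000)): balance=$1550.00 total_interest=$0.00
After 3 (withdraw($100)): balance=$1450.00 total_interest=$0.00
After 4 (month_end (apply 2% monthly interest)): balance=$1479.00 total_interest=$29.00
After 5 (deposit($1000)): balance=$2479.00 total_interest=$29.00
After 6 (deposit($200)): balance=$2679.00 total_interest=$29.00
After 7 (month_end (apply 2% monthly interest)): balance=$2732.58 total_interest=$82.58

Answer: 82.58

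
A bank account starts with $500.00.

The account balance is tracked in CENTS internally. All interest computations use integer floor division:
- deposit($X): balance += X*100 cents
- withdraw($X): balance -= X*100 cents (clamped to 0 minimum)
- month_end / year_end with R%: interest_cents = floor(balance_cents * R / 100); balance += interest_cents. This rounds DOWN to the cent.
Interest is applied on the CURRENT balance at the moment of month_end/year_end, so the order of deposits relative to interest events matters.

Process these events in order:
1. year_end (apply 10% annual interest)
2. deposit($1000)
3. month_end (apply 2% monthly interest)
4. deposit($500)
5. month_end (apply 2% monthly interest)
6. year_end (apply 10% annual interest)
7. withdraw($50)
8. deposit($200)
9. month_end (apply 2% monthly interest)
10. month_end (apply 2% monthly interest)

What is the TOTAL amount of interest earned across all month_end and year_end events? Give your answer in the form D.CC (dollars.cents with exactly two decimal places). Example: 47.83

Answer: 435.26

Derivation:
After 1 (year_end (apply 10% annual interest)): balance=$550.00 total_interest=$50.00
After 2 (deposit($1000)): balance=$1550.00 total_interest=$50.00
After 3 (month_end (apply 2% monthly interest)): balance=$1581.00 total_interest=$81.00
After 4 (deposit($500)): balance=$2081.00 total_interest=$81.00
After 5 (month_end (apply 2% monthly interest)): balance=$2122.62 total_interest=$122.62
After 6 (year_end (apply 10% annual interest)): balance=$2334.88 total_interest=$334.88
After 7 (withdraw($50)): balance=$2284.88 total_interest=$334.88
After 8 (deposit($200)): balance=$2484.88 total_interest=$334.88
After 9 (month_end (apply 2% monthly interest)): balance=$2534.57 total_interest=$384.57
After 10 (month_end (apply 2% monthly interest)): balance=$2585.26 total_interest=$435.26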